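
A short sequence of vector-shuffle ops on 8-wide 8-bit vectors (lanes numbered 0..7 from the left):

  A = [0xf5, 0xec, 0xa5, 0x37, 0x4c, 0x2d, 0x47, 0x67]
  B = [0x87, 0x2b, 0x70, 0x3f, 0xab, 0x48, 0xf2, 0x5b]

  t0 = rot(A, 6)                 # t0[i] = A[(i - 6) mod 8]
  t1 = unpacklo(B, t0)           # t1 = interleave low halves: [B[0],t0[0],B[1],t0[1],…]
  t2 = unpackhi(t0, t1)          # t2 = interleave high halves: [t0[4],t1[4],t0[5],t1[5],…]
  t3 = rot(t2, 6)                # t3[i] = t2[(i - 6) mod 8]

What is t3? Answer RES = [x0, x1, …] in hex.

  t0: a5 37 4c 2d 47 67 f5 ec
  t1: 87 a5 2b 37 70 4c 3f 2d
  t2: 47 70 67 4c f5 3f ec 2d
  t3: 67 4c f5 3f ec 2d 47 70

RES = [0x67, 0x4c, 0xf5, 0x3f, 0xec, 0x2d, 0x47, 0x70]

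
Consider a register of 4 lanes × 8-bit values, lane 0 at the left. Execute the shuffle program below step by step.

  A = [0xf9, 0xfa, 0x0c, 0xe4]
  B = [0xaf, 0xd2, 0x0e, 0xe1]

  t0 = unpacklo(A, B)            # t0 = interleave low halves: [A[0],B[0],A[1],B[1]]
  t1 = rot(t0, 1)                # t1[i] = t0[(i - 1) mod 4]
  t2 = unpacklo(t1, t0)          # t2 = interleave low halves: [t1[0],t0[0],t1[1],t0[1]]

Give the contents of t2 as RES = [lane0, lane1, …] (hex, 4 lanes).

t0 = [0xf9, 0xaf, 0xfa, 0xd2]
t1 = [0xd2, 0xf9, 0xaf, 0xfa]
t2 = [0xd2, 0xf9, 0xf9, 0xaf]

RES = [ 0xd2  0xf9  0xf9  0xaf ]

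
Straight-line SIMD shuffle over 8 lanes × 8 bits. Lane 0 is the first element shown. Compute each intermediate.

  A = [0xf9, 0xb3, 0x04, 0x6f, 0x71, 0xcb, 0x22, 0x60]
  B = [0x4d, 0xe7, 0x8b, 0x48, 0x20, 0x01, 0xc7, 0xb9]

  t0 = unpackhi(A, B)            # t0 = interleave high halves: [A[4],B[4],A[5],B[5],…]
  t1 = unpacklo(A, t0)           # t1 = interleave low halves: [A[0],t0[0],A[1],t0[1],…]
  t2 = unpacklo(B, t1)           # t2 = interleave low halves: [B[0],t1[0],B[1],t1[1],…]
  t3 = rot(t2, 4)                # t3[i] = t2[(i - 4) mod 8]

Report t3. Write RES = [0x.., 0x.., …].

t0 = [0x71, 0x20, 0xcb, 0x01, 0x22, 0xc7, 0x60, 0xb9]
t1 = [0xf9, 0x71, 0xb3, 0x20, 0x04, 0xcb, 0x6f, 0x01]
t2 = [0x4d, 0xf9, 0xe7, 0x71, 0x8b, 0xb3, 0x48, 0x20]
t3 = [0x8b, 0xb3, 0x48, 0x20, 0x4d, 0xf9, 0xe7, 0x71]

RES = [ 0x8b  0xb3  0x48  0x20  0x4d  0xf9  0xe7  0x71 ]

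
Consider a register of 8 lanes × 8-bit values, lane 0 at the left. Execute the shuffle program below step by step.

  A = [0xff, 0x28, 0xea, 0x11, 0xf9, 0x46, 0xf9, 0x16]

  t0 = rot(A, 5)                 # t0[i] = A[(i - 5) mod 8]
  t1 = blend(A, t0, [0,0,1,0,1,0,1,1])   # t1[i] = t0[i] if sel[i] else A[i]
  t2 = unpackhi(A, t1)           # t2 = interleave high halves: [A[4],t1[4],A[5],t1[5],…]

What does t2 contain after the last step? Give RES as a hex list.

RES = [ 0xf9  0x16  0x46  0x46  0xf9  0x28  0x16  0xea ]

→ t0 |11|f9|46|f9|16|ff|28|ea|
→ t1 |ff|28|46|11|16|46|28|ea|
→ t2 |f9|16|46|46|f9|28|16|ea|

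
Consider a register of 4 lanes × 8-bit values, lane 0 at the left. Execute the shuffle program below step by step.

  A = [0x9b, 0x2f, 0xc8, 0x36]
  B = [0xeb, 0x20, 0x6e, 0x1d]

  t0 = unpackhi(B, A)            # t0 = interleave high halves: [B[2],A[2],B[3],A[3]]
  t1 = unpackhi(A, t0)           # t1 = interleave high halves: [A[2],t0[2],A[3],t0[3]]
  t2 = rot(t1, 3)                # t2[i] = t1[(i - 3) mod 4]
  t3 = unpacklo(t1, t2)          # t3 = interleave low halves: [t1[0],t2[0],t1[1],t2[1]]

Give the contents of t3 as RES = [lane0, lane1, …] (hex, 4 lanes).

RES = [ 0xc8  0x1d  0x1d  0x36 ]

→ t0 |6e|c8|1d|36|
→ t1 |c8|1d|36|36|
→ t2 |1d|36|36|c8|
→ t3 |c8|1d|1d|36|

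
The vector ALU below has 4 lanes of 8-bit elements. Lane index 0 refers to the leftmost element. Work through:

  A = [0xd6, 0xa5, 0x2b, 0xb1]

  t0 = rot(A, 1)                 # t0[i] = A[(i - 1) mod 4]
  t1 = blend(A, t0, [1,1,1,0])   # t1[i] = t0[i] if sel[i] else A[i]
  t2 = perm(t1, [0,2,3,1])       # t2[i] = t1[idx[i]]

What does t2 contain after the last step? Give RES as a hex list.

  t0: b1 d6 a5 2b
  t1: b1 d6 a5 b1
  t2: b1 a5 b1 d6

RES = [0xb1, 0xa5, 0xb1, 0xd6]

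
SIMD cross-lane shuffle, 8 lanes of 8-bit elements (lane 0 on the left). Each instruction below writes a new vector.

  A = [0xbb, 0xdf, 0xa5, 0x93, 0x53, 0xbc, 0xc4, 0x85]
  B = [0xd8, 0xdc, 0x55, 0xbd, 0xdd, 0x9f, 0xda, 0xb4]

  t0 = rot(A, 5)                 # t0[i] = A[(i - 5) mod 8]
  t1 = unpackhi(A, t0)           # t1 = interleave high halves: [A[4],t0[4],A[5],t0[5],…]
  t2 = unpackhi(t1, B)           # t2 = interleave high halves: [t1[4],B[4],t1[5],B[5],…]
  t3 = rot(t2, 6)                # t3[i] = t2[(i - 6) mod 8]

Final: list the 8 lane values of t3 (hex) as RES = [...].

RES = [ 0xdf  0x9f  0x85  0xda  0xa5  0xb4  0xc4  0xdd ]

→ t0 |93|53|bc|c4|85|bb|df|a5|
→ t1 |53|85|bc|bb|c4|df|85|a5|
→ t2 |c4|dd|df|9f|85|da|a5|b4|
→ t3 |df|9f|85|da|a5|b4|c4|dd|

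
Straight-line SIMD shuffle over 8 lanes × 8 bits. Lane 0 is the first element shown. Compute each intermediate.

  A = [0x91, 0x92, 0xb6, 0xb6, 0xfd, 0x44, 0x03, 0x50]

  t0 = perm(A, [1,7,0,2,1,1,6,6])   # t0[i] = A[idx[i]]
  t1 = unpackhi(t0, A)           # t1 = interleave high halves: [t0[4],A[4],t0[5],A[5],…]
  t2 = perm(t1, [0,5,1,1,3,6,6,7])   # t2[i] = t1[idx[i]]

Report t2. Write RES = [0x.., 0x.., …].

RES = [ 0x92  0x03  0xfd  0xfd  0x44  0x03  0x03  0x50 ]

t0 = [0x92, 0x50, 0x91, 0xb6, 0x92, 0x92, 0x03, 0x03]
t1 = [0x92, 0xfd, 0x92, 0x44, 0x03, 0x03, 0x03, 0x50]
t2 = [0x92, 0x03, 0xfd, 0xfd, 0x44, 0x03, 0x03, 0x50]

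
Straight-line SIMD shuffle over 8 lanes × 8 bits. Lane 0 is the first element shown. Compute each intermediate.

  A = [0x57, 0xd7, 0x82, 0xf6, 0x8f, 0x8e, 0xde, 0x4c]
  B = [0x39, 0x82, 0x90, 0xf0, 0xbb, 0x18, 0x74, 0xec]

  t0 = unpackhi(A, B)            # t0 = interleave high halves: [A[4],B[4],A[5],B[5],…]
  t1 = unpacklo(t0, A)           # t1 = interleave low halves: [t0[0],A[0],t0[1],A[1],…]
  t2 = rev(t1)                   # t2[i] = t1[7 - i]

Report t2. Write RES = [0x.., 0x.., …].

→ t0 |8f|bb|8e|18|de|74|4c|ec|
→ t1 |8f|57|bb|d7|8e|82|18|f6|
→ t2 |f6|18|82|8e|d7|bb|57|8f|

RES = [0xf6, 0x18, 0x82, 0x8e, 0xd7, 0xbb, 0x57, 0x8f]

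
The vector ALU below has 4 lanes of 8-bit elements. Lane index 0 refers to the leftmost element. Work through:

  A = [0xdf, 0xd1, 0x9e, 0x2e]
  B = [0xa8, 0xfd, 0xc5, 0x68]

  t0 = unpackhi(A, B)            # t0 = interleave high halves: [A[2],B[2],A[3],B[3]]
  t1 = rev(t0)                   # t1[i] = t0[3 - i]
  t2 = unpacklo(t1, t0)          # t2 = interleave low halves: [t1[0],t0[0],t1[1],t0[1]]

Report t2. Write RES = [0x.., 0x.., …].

RES = [ 0x68  0x9e  0x2e  0xc5 ]

  t0: 9e c5 2e 68
  t1: 68 2e c5 9e
  t2: 68 9e 2e c5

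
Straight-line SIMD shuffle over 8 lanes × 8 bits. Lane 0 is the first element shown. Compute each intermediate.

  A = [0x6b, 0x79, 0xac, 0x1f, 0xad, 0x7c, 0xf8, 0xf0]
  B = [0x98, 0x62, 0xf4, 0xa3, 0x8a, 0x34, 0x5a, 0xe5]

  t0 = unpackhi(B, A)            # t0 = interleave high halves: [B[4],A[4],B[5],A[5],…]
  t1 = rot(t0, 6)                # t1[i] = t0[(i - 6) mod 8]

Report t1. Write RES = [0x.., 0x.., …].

t0 = [0x8a, 0xad, 0x34, 0x7c, 0x5a, 0xf8, 0xe5, 0xf0]
t1 = [0x34, 0x7c, 0x5a, 0xf8, 0xe5, 0xf0, 0x8a, 0xad]

RES = [ 0x34  0x7c  0x5a  0xf8  0xe5  0xf0  0x8a  0xad ]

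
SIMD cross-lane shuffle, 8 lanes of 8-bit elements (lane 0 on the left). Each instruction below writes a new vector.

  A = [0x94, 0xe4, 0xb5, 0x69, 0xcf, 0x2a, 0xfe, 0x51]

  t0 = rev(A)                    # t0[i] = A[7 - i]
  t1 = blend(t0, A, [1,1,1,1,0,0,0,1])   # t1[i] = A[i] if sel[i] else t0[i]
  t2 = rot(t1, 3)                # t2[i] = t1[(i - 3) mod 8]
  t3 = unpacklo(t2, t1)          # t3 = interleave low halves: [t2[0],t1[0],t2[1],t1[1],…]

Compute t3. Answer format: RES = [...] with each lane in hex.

  t0: 51 fe 2a cf 69 b5 e4 94
  t1: 94 e4 b5 69 69 b5 e4 51
  t2: b5 e4 51 94 e4 b5 69 69
  t3: b5 94 e4 e4 51 b5 94 69

RES = [ 0xb5  0x94  0xe4  0xe4  0x51  0xb5  0x94  0x69 ]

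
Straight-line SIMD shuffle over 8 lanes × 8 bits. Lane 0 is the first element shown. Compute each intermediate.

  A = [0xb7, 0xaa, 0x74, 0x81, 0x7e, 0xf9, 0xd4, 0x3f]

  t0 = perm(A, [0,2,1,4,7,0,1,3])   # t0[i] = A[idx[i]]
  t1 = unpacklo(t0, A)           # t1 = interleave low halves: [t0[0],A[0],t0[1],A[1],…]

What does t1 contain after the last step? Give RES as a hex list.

RES = [0xb7, 0xb7, 0x74, 0xaa, 0xaa, 0x74, 0x7e, 0x81]

  t0: b7 74 aa 7e 3f b7 aa 81
  t1: b7 b7 74 aa aa 74 7e 81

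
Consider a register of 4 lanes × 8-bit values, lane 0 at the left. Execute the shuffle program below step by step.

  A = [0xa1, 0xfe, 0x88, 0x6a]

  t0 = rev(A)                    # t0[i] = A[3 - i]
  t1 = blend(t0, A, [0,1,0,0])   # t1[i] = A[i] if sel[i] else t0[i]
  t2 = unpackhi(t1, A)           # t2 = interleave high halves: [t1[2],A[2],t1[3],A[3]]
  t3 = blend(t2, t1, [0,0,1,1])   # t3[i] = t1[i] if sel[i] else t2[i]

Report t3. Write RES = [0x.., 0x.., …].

RES = [ 0xfe  0x88  0xfe  0xa1 ]

t0 = [0x6a, 0x88, 0xfe, 0xa1]
t1 = [0x6a, 0xfe, 0xfe, 0xa1]
t2 = [0xfe, 0x88, 0xa1, 0x6a]
t3 = [0xfe, 0x88, 0xfe, 0xa1]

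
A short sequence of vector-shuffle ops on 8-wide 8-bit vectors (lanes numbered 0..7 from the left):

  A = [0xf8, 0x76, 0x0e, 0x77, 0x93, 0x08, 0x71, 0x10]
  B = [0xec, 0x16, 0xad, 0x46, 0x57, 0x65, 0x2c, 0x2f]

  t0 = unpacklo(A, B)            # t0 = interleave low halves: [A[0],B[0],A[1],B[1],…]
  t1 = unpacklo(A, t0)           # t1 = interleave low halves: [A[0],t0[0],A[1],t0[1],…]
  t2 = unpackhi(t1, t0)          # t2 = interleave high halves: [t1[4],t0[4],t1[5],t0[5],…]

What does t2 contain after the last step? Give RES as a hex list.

→ t0 |f8|ec|76|16|0e|ad|77|46|
→ t1 |f8|f8|76|ec|0e|76|77|16|
→ t2 |0e|0e|76|ad|77|77|16|46|

RES = [ 0x0e  0x0e  0x76  0xad  0x77  0x77  0x16  0x46 ]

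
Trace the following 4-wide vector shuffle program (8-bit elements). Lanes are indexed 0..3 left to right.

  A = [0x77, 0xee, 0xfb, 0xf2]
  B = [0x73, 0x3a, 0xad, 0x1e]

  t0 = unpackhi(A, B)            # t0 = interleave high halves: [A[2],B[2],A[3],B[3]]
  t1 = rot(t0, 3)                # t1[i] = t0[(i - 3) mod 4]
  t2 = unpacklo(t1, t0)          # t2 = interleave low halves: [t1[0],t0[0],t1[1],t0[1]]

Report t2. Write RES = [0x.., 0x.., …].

RES = [ 0xad  0xfb  0xf2  0xad ]

→ t0 |fb|ad|f2|1e|
→ t1 |ad|f2|1e|fb|
→ t2 |ad|fb|f2|ad|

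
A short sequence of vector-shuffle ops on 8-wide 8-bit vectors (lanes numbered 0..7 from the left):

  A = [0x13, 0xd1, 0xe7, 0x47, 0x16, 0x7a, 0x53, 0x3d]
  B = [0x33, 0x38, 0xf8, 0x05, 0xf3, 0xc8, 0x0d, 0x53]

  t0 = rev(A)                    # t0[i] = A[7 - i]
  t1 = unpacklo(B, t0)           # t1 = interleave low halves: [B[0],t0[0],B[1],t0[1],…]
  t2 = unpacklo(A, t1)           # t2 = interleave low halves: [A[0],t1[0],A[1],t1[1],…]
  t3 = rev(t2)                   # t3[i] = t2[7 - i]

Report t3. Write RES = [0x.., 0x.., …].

RES = [0x53, 0x47, 0x38, 0xe7, 0x3d, 0xd1, 0x33, 0x13]

  t0: 3d 53 7a 16 47 e7 d1 13
  t1: 33 3d 38 53 f8 7a 05 16
  t2: 13 33 d1 3d e7 38 47 53
  t3: 53 47 38 e7 3d d1 33 13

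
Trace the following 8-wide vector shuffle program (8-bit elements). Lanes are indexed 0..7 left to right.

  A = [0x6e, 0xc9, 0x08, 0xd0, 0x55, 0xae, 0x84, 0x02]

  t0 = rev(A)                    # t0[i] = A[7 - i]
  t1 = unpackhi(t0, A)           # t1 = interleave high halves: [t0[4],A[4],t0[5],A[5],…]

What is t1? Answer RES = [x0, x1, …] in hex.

t0 = [0x02, 0x84, 0xae, 0x55, 0xd0, 0x08, 0xc9, 0x6e]
t1 = [0xd0, 0x55, 0x08, 0xae, 0xc9, 0x84, 0x6e, 0x02]

RES = [ 0xd0  0x55  0x08  0xae  0xc9  0x84  0x6e  0x02 ]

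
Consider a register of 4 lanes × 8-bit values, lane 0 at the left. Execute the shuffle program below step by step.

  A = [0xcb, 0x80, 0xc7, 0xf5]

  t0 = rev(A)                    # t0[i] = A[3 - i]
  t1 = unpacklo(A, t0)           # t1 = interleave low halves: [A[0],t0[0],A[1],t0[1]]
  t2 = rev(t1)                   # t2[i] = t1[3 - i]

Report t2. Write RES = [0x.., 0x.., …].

RES = [0xc7, 0x80, 0xf5, 0xcb]

→ t0 |f5|c7|80|cb|
→ t1 |cb|f5|80|c7|
→ t2 |c7|80|f5|cb|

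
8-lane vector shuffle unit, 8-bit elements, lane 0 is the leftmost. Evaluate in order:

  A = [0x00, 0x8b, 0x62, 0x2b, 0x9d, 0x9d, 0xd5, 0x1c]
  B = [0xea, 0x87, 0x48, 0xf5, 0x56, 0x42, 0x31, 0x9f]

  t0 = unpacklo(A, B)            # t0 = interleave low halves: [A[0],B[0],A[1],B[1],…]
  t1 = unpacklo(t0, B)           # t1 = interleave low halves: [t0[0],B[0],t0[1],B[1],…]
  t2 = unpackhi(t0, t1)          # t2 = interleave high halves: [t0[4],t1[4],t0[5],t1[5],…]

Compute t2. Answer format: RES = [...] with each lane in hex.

  t0: 00 ea 8b 87 62 48 2b f5
  t1: 00 ea ea 87 8b 48 87 f5
  t2: 62 8b 48 48 2b 87 f5 f5

RES = [0x62, 0x8b, 0x48, 0x48, 0x2b, 0x87, 0xf5, 0xf5]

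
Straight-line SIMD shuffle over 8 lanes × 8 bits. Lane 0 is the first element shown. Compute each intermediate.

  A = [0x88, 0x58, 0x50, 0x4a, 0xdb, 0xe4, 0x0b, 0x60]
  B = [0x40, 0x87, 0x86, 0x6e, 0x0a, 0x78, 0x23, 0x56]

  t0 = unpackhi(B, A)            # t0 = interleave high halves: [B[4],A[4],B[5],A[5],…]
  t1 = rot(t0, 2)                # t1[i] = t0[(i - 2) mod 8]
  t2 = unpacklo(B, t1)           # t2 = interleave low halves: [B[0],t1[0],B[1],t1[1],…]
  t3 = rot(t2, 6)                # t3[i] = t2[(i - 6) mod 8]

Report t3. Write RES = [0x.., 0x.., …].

t0 = [0x0a, 0xdb, 0x78, 0xe4, 0x23, 0x0b, 0x56, 0x60]
t1 = [0x56, 0x60, 0x0a, 0xdb, 0x78, 0xe4, 0x23, 0x0b]
t2 = [0x40, 0x56, 0x87, 0x60, 0x86, 0x0a, 0x6e, 0xdb]
t3 = [0x87, 0x60, 0x86, 0x0a, 0x6e, 0xdb, 0x40, 0x56]

RES = [0x87, 0x60, 0x86, 0x0a, 0x6e, 0xdb, 0x40, 0x56]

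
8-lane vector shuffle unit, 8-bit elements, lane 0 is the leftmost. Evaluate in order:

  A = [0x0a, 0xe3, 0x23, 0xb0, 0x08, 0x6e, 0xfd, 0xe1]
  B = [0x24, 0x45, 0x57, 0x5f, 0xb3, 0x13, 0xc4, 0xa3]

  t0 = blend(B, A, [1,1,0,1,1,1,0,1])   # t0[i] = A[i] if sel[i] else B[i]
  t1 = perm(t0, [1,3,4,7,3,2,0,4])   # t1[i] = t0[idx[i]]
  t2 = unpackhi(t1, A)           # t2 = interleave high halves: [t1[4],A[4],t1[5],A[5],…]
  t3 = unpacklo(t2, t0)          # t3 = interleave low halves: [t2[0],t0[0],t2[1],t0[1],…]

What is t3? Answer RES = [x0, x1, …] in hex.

RES = [0xb0, 0x0a, 0x08, 0xe3, 0x57, 0x57, 0x6e, 0xb0]

t0 = [0x0a, 0xe3, 0x57, 0xb0, 0x08, 0x6e, 0xc4, 0xe1]
t1 = [0xe3, 0xb0, 0x08, 0xe1, 0xb0, 0x57, 0x0a, 0x08]
t2 = [0xb0, 0x08, 0x57, 0x6e, 0x0a, 0xfd, 0x08, 0xe1]
t3 = [0xb0, 0x0a, 0x08, 0xe3, 0x57, 0x57, 0x6e, 0xb0]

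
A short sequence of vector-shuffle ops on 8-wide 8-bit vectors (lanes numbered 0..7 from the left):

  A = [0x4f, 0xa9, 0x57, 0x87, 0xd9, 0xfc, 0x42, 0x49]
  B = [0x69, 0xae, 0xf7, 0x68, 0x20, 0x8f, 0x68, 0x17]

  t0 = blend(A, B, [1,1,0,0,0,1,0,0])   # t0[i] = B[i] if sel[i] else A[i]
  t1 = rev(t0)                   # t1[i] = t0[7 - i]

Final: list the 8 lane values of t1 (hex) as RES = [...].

t0 = [0x69, 0xae, 0x57, 0x87, 0xd9, 0x8f, 0x42, 0x49]
t1 = [0x49, 0x42, 0x8f, 0xd9, 0x87, 0x57, 0xae, 0x69]

RES = [ 0x49  0x42  0x8f  0xd9  0x87  0x57  0xae  0x69 ]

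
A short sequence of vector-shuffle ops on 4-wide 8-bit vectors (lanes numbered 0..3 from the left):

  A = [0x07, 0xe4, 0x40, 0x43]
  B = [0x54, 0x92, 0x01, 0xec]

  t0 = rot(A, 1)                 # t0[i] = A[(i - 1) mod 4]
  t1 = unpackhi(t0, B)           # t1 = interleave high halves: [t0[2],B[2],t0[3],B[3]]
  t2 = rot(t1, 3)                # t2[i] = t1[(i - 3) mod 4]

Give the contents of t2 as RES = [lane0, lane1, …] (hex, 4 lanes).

→ t0 |43|07|e4|40|
→ t1 |e4|01|40|ec|
→ t2 |01|40|ec|e4|

RES = [ 0x01  0x40  0xec  0xe4 ]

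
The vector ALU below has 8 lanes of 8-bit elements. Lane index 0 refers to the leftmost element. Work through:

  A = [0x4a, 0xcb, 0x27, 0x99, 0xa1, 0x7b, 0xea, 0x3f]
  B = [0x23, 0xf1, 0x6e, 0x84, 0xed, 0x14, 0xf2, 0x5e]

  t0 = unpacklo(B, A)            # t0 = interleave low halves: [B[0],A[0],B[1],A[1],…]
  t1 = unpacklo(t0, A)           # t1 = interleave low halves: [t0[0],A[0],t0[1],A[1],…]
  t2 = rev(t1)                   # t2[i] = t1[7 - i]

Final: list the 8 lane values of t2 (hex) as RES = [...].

  t0: 23 4a f1 cb 6e 27 84 99
  t1: 23 4a 4a cb f1 27 cb 99
  t2: 99 cb 27 f1 cb 4a 4a 23

RES = [ 0x99  0xcb  0x27  0xf1  0xcb  0x4a  0x4a  0x23 ]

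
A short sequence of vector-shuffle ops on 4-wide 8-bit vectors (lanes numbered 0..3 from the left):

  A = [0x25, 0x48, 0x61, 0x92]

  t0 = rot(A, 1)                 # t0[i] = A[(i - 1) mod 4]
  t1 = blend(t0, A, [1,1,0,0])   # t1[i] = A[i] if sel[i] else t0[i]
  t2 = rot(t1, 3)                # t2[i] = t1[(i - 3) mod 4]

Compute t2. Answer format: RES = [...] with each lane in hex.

RES = [0x48, 0x48, 0x61, 0x25]

  t0: 92 25 48 61
  t1: 25 48 48 61
  t2: 48 48 61 25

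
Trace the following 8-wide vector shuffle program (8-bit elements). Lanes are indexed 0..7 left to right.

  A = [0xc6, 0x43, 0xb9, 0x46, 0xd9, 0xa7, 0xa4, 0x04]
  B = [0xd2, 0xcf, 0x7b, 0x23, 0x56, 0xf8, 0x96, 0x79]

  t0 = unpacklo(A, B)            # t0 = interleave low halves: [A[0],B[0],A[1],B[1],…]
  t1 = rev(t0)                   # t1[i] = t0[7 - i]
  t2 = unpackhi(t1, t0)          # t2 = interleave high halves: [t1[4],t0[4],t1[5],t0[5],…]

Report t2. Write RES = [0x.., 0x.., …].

RES = [ 0xcf  0xb9  0x43  0x7b  0xd2  0x46  0xc6  0x23 ]

t0 = [0xc6, 0xd2, 0x43, 0xcf, 0xb9, 0x7b, 0x46, 0x23]
t1 = [0x23, 0x46, 0x7b, 0xb9, 0xcf, 0x43, 0xd2, 0xc6]
t2 = [0xcf, 0xb9, 0x43, 0x7b, 0xd2, 0x46, 0xc6, 0x23]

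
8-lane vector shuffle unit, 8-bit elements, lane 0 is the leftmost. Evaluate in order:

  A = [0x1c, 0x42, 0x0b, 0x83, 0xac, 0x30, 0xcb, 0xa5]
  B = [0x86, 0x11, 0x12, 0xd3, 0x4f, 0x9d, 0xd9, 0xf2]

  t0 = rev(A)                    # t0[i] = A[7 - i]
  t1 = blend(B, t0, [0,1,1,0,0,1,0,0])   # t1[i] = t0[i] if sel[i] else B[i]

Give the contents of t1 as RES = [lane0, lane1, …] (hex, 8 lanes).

→ t0 |a5|cb|30|ac|83|0b|42|1c|
→ t1 |86|cb|30|d3|4f|0b|d9|f2|

RES = [ 0x86  0xcb  0x30  0xd3  0x4f  0x0b  0xd9  0xf2 ]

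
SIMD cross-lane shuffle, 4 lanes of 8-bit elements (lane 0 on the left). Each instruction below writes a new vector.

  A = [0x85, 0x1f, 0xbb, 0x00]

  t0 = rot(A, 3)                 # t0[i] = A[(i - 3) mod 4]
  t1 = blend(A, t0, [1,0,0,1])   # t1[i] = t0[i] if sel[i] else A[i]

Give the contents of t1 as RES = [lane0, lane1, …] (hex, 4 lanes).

→ t0 |1f|bb|00|85|
→ t1 |1f|1f|bb|85|

RES = [0x1f, 0x1f, 0xbb, 0x85]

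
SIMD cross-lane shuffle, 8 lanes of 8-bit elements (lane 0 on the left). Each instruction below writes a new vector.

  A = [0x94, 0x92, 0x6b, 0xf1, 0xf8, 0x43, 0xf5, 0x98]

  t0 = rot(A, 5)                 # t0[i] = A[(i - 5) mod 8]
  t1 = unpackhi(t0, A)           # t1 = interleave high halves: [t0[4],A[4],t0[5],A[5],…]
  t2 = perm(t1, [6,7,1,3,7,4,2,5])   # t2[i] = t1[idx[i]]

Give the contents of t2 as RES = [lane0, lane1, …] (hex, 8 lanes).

t0 = [0xf1, 0xf8, 0x43, 0xf5, 0x98, 0x94, 0x92, 0x6b]
t1 = [0x98, 0xf8, 0x94, 0x43, 0x92, 0xf5, 0x6b, 0x98]
t2 = [0x6b, 0x98, 0xf8, 0x43, 0x98, 0x92, 0x94, 0xf5]

RES = [ 0x6b  0x98  0xf8  0x43  0x98  0x92  0x94  0xf5 ]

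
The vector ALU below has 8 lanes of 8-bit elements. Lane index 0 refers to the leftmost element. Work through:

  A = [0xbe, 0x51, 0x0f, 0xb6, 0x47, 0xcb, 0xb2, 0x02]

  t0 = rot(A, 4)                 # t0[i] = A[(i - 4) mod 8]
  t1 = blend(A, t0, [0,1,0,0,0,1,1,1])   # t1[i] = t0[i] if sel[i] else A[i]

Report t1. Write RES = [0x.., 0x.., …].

→ t0 |47|cb|b2|02|be|51|0f|b6|
→ t1 |be|cb|0f|b6|47|51|0f|b6|

RES = [ 0xbe  0xcb  0x0f  0xb6  0x47  0x51  0x0f  0xb6 ]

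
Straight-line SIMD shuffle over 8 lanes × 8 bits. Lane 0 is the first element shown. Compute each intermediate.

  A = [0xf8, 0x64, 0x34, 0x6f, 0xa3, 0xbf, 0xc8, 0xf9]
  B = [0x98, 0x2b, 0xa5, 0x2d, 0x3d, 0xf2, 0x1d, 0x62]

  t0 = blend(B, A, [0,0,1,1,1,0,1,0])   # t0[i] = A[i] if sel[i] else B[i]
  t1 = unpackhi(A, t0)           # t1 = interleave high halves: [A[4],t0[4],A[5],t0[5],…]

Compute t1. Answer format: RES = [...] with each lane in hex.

  t0: 98 2b 34 6f a3 f2 c8 62
  t1: a3 a3 bf f2 c8 c8 f9 62

RES = [ 0xa3  0xa3  0xbf  0xf2  0xc8  0xc8  0xf9  0x62 ]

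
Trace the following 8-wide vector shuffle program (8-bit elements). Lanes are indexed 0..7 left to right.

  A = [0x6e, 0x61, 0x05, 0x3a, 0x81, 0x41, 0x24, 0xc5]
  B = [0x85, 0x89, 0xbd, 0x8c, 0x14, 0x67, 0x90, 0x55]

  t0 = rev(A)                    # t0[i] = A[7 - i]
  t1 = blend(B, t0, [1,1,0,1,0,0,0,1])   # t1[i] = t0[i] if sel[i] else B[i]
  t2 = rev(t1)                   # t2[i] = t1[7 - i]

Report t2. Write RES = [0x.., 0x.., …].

  t0: c5 24 41 81 3a 05 61 6e
  t1: c5 24 bd 81 14 67 90 6e
  t2: 6e 90 67 14 81 bd 24 c5

RES = [ 0x6e  0x90  0x67  0x14  0x81  0xbd  0x24  0xc5 ]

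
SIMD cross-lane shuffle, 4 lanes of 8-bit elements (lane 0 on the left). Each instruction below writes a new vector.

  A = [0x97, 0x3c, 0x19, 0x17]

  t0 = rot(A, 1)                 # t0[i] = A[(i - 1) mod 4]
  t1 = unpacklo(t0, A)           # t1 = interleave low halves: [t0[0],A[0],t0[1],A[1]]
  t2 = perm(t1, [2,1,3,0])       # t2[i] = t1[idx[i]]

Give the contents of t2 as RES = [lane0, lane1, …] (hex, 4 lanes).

  t0: 17 97 3c 19
  t1: 17 97 97 3c
  t2: 97 97 3c 17

RES = [0x97, 0x97, 0x3c, 0x17]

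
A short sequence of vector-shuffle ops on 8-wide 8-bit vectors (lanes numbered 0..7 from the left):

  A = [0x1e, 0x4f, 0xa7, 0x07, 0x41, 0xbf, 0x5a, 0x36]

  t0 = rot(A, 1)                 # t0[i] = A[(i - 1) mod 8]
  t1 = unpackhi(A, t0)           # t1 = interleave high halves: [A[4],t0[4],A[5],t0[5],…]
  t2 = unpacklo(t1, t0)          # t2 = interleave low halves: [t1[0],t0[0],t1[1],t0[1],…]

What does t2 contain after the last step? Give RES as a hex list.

t0 = [0x36, 0x1e, 0x4f, 0xa7, 0x07, 0x41, 0xbf, 0x5a]
t1 = [0x41, 0x07, 0xbf, 0x41, 0x5a, 0xbf, 0x36, 0x5a]
t2 = [0x41, 0x36, 0x07, 0x1e, 0xbf, 0x4f, 0x41, 0xa7]

RES = [0x41, 0x36, 0x07, 0x1e, 0xbf, 0x4f, 0x41, 0xa7]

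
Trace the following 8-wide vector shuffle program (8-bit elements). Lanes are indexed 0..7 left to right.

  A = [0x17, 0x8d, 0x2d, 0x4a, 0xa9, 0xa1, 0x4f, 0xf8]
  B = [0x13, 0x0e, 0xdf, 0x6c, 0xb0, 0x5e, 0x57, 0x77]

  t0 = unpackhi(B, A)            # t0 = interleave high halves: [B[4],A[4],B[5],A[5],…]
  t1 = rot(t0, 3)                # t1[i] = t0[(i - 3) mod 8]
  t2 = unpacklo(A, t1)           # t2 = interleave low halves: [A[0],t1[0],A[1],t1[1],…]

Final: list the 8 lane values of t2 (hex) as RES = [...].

RES = [0x17, 0x4f, 0x8d, 0x77, 0x2d, 0xf8, 0x4a, 0xb0]

→ t0 |b0|a9|5e|a1|57|4f|77|f8|
→ t1 |4f|77|f8|b0|a9|5e|a1|57|
→ t2 |17|4f|8d|77|2d|f8|4a|b0|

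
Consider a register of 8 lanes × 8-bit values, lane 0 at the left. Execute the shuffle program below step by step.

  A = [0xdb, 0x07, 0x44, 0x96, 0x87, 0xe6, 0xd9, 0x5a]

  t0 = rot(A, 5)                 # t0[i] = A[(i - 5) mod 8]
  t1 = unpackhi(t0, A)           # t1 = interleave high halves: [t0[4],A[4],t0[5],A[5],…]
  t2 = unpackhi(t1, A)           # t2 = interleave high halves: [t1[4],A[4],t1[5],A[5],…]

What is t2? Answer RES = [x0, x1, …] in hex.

RES = [ 0x07  0x87  0xd9  0xe6  0x44  0xd9  0x5a  0x5a ]

→ t0 |96|87|e6|d9|5a|db|07|44|
→ t1 |5a|87|db|e6|07|d9|44|5a|
→ t2 |07|87|d9|e6|44|d9|5a|5a|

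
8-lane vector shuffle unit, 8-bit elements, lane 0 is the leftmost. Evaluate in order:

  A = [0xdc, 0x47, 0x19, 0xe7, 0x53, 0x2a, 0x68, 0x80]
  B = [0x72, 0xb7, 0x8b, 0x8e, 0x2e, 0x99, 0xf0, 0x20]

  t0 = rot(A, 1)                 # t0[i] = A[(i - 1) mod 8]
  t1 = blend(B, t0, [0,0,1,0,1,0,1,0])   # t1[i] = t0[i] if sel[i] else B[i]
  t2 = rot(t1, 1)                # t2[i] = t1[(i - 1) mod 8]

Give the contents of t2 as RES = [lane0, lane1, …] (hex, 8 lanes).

t0 = [0x80, 0xdc, 0x47, 0x19, 0xe7, 0x53, 0x2a, 0x68]
t1 = [0x72, 0xb7, 0x47, 0x8e, 0xe7, 0x99, 0x2a, 0x20]
t2 = [0x20, 0x72, 0xb7, 0x47, 0x8e, 0xe7, 0x99, 0x2a]

RES = [ 0x20  0x72  0xb7  0x47  0x8e  0xe7  0x99  0x2a ]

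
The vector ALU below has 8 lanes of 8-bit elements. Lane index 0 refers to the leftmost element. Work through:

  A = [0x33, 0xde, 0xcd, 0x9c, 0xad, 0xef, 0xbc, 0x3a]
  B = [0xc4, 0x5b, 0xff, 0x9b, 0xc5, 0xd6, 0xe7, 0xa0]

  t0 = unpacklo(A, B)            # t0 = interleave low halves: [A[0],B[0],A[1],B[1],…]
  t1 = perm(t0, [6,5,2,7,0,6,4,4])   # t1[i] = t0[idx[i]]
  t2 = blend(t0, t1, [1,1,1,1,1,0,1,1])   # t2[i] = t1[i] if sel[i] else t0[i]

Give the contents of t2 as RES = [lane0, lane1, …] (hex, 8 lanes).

t0 = [0x33, 0xc4, 0xde, 0x5b, 0xcd, 0xff, 0x9c, 0x9b]
t1 = [0x9c, 0xff, 0xde, 0x9b, 0x33, 0x9c, 0xcd, 0xcd]
t2 = [0x9c, 0xff, 0xde, 0x9b, 0x33, 0xff, 0xcd, 0xcd]

RES = [ 0x9c  0xff  0xde  0x9b  0x33  0xff  0xcd  0xcd ]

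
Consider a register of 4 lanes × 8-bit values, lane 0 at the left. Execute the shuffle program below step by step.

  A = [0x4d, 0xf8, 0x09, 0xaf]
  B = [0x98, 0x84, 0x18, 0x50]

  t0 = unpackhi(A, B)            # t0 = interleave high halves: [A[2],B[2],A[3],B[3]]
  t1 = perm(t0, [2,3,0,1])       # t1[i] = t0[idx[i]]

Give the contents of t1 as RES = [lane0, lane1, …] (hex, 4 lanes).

RES = [0xaf, 0x50, 0x09, 0x18]

→ t0 |09|18|af|50|
→ t1 |af|50|09|18|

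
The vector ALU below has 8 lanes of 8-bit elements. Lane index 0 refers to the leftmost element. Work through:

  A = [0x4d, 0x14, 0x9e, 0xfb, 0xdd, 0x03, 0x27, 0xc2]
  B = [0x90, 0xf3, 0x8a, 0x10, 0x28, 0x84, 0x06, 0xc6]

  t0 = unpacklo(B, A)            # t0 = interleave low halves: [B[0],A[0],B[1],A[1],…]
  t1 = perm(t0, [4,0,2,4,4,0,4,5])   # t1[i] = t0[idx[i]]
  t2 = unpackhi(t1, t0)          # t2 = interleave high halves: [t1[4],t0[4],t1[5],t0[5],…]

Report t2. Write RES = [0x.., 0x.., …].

  t0: 90 4d f3 14 8a 9e 10 fb
  t1: 8a 90 f3 8a 8a 90 8a 9e
  t2: 8a 8a 90 9e 8a 10 9e fb

RES = [ 0x8a  0x8a  0x90  0x9e  0x8a  0x10  0x9e  0xfb ]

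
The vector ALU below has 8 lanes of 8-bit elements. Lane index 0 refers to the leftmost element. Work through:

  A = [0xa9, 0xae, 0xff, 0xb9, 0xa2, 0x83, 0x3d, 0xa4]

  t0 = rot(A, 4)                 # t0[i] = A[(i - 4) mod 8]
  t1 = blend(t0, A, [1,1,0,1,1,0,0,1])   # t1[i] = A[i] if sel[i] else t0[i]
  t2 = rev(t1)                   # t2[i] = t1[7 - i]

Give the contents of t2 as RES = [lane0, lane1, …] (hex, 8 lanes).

RES = [0xa4, 0xff, 0xae, 0xa2, 0xb9, 0x3d, 0xae, 0xa9]

t0 = [0xa2, 0x83, 0x3d, 0xa4, 0xa9, 0xae, 0xff, 0xb9]
t1 = [0xa9, 0xae, 0x3d, 0xb9, 0xa2, 0xae, 0xff, 0xa4]
t2 = [0xa4, 0xff, 0xae, 0xa2, 0xb9, 0x3d, 0xae, 0xa9]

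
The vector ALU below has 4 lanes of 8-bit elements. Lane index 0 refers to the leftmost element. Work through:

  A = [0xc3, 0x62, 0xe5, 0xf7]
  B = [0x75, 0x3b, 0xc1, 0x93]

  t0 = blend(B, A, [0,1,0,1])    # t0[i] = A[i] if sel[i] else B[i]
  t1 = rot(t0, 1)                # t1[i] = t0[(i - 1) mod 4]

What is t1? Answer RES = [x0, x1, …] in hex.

RES = [0xf7, 0x75, 0x62, 0xc1]

  t0: 75 62 c1 f7
  t1: f7 75 62 c1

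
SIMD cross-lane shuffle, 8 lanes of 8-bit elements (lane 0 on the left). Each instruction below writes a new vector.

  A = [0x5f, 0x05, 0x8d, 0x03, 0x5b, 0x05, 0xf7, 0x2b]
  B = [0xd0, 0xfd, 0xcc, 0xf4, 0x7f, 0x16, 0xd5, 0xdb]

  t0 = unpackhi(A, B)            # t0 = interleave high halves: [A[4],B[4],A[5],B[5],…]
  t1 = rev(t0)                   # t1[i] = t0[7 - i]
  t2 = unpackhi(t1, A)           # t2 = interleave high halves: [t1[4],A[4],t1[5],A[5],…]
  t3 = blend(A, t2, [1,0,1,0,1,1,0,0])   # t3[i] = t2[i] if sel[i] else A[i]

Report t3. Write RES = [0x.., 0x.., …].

RES = [0x16, 0x05, 0x05, 0x03, 0x7f, 0xf7, 0xf7, 0x2b]

t0 = [0x5b, 0x7f, 0x05, 0x16, 0xf7, 0xd5, 0x2b, 0xdb]
t1 = [0xdb, 0x2b, 0xd5, 0xf7, 0x16, 0x05, 0x7f, 0x5b]
t2 = [0x16, 0x5b, 0x05, 0x05, 0x7f, 0xf7, 0x5b, 0x2b]
t3 = [0x16, 0x05, 0x05, 0x03, 0x7f, 0xf7, 0xf7, 0x2b]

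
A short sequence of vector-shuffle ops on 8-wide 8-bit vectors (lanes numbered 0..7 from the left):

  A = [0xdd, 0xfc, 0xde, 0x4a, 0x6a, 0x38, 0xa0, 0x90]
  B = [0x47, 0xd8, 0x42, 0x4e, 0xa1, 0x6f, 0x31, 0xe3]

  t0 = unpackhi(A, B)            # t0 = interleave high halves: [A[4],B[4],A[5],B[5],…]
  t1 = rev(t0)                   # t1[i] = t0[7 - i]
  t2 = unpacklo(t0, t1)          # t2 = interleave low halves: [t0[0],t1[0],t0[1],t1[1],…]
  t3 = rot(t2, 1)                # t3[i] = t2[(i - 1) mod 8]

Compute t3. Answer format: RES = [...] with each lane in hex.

RES = [0xa0, 0x6a, 0xe3, 0xa1, 0x90, 0x38, 0x31, 0x6f]

  t0: 6a a1 38 6f a0 31 90 e3
  t1: e3 90 31 a0 6f 38 a1 6a
  t2: 6a e3 a1 90 38 31 6f a0
  t3: a0 6a e3 a1 90 38 31 6f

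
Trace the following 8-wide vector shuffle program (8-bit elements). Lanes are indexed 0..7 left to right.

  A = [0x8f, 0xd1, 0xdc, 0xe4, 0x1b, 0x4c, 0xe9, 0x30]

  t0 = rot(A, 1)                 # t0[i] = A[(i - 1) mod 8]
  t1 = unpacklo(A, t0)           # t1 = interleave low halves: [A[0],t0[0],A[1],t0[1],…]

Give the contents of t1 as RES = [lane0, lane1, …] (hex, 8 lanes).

RES = [0x8f, 0x30, 0xd1, 0x8f, 0xdc, 0xd1, 0xe4, 0xdc]

  t0: 30 8f d1 dc e4 1b 4c e9
  t1: 8f 30 d1 8f dc d1 e4 dc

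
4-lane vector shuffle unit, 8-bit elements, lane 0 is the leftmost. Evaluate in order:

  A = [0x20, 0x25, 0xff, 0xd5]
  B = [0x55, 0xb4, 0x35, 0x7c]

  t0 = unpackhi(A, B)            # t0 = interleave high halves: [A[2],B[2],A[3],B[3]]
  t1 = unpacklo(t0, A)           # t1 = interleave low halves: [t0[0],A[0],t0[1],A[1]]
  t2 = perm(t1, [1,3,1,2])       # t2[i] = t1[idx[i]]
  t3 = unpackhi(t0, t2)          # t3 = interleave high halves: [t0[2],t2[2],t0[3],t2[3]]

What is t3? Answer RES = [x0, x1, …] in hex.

RES = [0xd5, 0x20, 0x7c, 0x35]

  t0: ff 35 d5 7c
  t1: ff 20 35 25
  t2: 20 25 20 35
  t3: d5 20 7c 35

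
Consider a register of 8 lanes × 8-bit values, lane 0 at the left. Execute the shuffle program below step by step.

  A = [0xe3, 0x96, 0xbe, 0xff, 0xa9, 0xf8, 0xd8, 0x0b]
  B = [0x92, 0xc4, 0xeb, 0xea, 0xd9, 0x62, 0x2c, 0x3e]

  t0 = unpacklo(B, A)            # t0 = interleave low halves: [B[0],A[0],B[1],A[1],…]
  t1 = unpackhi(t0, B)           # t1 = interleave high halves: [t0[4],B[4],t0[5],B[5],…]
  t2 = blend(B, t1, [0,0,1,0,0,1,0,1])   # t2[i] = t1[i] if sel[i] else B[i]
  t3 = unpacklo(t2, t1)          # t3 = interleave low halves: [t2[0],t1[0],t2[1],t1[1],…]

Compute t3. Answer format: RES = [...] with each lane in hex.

  t0: 92 e3 c4 96 eb be ea ff
  t1: eb d9 be 62 ea 2c ff 3e
  t2: 92 c4 be ea d9 2c 2c 3e
  t3: 92 eb c4 d9 be be ea 62

RES = [0x92, 0xeb, 0xc4, 0xd9, 0xbe, 0xbe, 0xea, 0x62]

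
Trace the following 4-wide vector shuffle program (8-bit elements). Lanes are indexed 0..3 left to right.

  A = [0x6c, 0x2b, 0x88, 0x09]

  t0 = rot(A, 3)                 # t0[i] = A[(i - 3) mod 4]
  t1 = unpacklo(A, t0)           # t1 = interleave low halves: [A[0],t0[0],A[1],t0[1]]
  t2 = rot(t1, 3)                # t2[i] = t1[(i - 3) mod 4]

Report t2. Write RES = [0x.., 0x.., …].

RES = [0x2b, 0x2b, 0x88, 0x6c]

→ t0 |2b|88|09|6c|
→ t1 |6c|2b|2b|88|
→ t2 |2b|2b|88|6c|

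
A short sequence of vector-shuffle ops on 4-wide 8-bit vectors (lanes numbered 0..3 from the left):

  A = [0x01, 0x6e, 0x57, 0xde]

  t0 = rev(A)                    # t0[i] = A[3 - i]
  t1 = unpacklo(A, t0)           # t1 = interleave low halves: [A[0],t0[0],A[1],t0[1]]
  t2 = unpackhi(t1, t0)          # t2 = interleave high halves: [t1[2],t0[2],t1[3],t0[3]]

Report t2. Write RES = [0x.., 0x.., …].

  t0: de 57 6e 01
  t1: 01 de 6e 57
  t2: 6e 6e 57 01

RES = [0x6e, 0x6e, 0x57, 0x01]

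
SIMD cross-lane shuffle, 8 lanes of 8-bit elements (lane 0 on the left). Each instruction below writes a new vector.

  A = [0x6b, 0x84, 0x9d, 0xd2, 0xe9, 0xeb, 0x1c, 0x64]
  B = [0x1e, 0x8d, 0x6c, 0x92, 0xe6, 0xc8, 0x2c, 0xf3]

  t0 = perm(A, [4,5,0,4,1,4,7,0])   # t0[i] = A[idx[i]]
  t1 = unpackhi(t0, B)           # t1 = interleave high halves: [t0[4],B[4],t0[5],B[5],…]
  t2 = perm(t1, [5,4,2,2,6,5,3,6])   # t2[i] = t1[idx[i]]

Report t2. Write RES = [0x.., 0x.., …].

RES = [0x2c, 0x64, 0xe9, 0xe9, 0x6b, 0x2c, 0xc8, 0x6b]

t0 = [0xe9, 0xeb, 0x6b, 0xe9, 0x84, 0xe9, 0x64, 0x6b]
t1 = [0x84, 0xe6, 0xe9, 0xc8, 0x64, 0x2c, 0x6b, 0xf3]
t2 = [0x2c, 0x64, 0xe9, 0xe9, 0x6b, 0x2c, 0xc8, 0x6b]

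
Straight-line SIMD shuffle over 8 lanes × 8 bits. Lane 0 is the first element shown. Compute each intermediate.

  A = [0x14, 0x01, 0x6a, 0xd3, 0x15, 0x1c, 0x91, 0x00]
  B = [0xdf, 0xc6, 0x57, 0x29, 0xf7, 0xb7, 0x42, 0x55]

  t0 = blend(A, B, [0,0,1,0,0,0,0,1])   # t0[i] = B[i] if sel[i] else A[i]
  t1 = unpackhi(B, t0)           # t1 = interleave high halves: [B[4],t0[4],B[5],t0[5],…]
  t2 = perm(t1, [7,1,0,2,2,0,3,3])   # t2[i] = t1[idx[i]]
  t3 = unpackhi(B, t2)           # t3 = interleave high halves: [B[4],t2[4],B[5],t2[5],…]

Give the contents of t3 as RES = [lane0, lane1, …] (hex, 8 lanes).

RES = [0xf7, 0xb7, 0xb7, 0xf7, 0x42, 0x1c, 0x55, 0x1c]

  t0: 14 01 57 d3 15 1c 91 55
  t1: f7 15 b7 1c 42 91 55 55
  t2: 55 15 f7 b7 b7 f7 1c 1c
  t3: f7 b7 b7 f7 42 1c 55 1c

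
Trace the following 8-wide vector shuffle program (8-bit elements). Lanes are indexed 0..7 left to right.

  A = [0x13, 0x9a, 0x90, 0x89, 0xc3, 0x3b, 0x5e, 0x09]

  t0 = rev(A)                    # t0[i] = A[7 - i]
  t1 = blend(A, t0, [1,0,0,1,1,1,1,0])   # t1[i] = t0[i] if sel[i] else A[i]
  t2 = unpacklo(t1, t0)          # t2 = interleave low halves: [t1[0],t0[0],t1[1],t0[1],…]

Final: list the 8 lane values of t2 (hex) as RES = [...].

RES = [0x09, 0x09, 0x9a, 0x5e, 0x90, 0x3b, 0xc3, 0xc3]

→ t0 |09|5e|3b|c3|89|90|9a|13|
→ t1 |09|9a|90|c3|89|90|9a|09|
→ t2 |09|09|9a|5e|90|3b|c3|c3|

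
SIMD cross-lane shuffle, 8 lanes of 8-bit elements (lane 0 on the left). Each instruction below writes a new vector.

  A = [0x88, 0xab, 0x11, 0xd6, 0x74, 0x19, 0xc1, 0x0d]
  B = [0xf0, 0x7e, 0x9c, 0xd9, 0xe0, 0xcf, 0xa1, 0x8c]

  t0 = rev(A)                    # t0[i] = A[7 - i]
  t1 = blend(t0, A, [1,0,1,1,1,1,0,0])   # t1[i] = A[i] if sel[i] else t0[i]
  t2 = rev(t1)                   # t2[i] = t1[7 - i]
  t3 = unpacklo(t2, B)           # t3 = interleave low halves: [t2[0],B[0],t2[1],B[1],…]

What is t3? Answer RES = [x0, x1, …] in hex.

RES = [0x88, 0xf0, 0xab, 0x7e, 0x19, 0x9c, 0x74, 0xd9]

→ t0 |0d|c1|19|74|d6|11|ab|88|
→ t1 |88|c1|11|d6|74|19|ab|88|
→ t2 |88|ab|19|74|d6|11|c1|88|
→ t3 |88|f0|ab|7e|19|9c|74|d9|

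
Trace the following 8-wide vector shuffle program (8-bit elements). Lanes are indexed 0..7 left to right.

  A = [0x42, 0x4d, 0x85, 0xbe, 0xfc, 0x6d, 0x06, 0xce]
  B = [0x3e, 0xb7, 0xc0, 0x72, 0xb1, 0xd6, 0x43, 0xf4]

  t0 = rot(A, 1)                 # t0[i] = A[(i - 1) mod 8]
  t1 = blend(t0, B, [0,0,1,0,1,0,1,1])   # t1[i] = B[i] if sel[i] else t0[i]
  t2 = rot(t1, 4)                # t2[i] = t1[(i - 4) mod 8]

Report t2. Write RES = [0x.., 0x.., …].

RES = [ 0xb1  0xfc  0x43  0xf4  0xce  0x42  0xc0  0x85 ]

  t0: ce 42 4d 85 be fc 6d 06
  t1: ce 42 c0 85 b1 fc 43 f4
  t2: b1 fc 43 f4 ce 42 c0 85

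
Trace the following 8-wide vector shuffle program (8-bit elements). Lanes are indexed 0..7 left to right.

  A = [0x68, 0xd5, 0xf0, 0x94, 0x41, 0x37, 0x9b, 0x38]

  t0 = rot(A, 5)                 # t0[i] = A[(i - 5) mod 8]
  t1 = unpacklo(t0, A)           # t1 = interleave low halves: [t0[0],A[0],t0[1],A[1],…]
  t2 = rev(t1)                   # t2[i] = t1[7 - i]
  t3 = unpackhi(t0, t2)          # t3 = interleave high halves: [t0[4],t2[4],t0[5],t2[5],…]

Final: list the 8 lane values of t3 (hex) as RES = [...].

RES = [ 0x38  0xd5  0x68  0x41  0xd5  0x68  0xf0  0x94 ]

  t0: 94 41 37 9b 38 68 d5 f0
  t1: 94 68 41 d5 37 f0 9b 94
  t2: 94 9b f0 37 d5 41 68 94
  t3: 38 d5 68 41 d5 68 f0 94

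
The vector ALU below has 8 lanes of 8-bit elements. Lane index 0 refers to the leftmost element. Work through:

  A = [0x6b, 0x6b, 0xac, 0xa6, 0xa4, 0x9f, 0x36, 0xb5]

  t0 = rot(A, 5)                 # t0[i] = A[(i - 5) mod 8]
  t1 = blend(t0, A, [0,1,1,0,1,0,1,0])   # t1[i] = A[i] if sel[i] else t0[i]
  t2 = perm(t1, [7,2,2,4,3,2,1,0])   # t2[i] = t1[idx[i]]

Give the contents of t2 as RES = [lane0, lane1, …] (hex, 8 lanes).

  t0: a6 a4 9f 36 b5 6b 6b ac
  t1: a6 6b ac 36 a4 6b 36 ac
  t2: ac ac ac a4 36 ac 6b a6

RES = [ 0xac  0xac  0xac  0xa4  0x36  0xac  0x6b  0xa6 ]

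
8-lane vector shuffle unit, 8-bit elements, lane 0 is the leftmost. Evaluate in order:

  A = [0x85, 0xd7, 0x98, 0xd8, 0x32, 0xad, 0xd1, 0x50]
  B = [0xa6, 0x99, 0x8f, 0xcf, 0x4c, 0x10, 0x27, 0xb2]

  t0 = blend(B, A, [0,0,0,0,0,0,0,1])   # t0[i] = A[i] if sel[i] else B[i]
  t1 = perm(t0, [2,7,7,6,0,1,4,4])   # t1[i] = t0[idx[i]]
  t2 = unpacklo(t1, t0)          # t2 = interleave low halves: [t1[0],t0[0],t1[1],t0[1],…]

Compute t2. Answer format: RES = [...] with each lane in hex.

RES = [ 0x8f  0xa6  0x50  0x99  0x50  0x8f  0x27  0xcf ]

  t0: a6 99 8f cf 4c 10 27 50
  t1: 8f 50 50 27 a6 99 4c 4c
  t2: 8f a6 50 99 50 8f 27 cf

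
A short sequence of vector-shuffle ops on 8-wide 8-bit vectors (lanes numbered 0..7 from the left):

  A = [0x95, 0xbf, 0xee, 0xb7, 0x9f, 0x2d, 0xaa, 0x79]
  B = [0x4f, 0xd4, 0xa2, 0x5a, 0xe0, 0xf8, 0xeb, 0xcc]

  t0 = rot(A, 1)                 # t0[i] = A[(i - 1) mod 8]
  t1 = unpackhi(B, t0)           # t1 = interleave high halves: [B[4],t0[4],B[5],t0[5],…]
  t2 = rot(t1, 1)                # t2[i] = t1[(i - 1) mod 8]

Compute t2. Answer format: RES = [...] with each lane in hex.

RES = [0xaa, 0xe0, 0xb7, 0xf8, 0x9f, 0xeb, 0x2d, 0xcc]

  t0: 79 95 bf ee b7 9f 2d aa
  t1: e0 b7 f8 9f eb 2d cc aa
  t2: aa e0 b7 f8 9f eb 2d cc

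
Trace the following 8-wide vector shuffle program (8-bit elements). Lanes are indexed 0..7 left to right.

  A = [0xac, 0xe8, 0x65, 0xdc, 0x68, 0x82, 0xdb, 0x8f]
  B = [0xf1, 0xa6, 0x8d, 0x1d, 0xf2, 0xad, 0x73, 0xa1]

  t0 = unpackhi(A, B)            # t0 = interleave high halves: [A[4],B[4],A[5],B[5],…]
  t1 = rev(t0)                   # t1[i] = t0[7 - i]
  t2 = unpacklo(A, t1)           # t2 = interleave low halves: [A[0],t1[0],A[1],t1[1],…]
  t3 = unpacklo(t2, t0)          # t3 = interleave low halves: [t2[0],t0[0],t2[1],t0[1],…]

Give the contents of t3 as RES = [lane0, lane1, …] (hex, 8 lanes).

→ t0 |68|f2|82|ad|db|73|8f|a1|
→ t1 |a1|8f|73|db|ad|82|f2|68|
→ t2 |ac|a1|e8|8f|65|73|dc|db|
→ t3 |ac|68|a1|f2|e8|82|8f|ad|

RES = [0xac, 0x68, 0xa1, 0xf2, 0xe8, 0x82, 0x8f, 0xad]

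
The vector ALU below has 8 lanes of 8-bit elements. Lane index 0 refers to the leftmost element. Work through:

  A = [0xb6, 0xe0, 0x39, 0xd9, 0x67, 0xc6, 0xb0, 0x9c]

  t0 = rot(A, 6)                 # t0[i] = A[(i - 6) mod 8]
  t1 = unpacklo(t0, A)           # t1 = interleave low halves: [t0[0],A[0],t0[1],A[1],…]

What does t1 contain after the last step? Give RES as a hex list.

RES = [0x39, 0xb6, 0xd9, 0xe0, 0x67, 0x39, 0xc6, 0xd9]

  t0: 39 d9 67 c6 b0 9c b6 e0
  t1: 39 b6 d9 e0 67 39 c6 d9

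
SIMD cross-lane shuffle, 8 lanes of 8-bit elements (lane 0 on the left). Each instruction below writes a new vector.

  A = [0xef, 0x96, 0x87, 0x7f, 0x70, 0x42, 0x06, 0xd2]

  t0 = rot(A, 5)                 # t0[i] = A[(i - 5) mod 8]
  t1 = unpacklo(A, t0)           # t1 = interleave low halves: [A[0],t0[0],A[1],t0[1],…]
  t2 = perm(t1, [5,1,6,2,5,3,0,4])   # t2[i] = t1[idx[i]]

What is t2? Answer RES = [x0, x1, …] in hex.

  t0: 7f 70 42 06 d2 ef 96 87
  t1: ef 7f 96 70 87 42 7f 06
  t2: 42 7f 7f 96 42 70 ef 87

RES = [0x42, 0x7f, 0x7f, 0x96, 0x42, 0x70, 0xef, 0x87]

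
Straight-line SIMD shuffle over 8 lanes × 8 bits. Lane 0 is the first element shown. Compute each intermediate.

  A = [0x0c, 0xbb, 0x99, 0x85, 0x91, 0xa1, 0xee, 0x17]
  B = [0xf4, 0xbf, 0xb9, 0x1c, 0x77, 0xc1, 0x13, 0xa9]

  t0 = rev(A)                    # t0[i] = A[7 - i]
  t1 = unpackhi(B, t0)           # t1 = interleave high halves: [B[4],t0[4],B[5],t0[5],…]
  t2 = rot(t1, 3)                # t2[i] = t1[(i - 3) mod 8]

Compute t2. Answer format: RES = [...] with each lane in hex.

RES = [ 0xbb  0xa9  0x0c  0x77  0x85  0xc1  0x99  0x13 ]

t0 = [0x17, 0xee, 0xa1, 0x91, 0x85, 0x99, 0xbb, 0x0c]
t1 = [0x77, 0x85, 0xc1, 0x99, 0x13, 0xbb, 0xa9, 0x0c]
t2 = [0xbb, 0xa9, 0x0c, 0x77, 0x85, 0xc1, 0x99, 0x13]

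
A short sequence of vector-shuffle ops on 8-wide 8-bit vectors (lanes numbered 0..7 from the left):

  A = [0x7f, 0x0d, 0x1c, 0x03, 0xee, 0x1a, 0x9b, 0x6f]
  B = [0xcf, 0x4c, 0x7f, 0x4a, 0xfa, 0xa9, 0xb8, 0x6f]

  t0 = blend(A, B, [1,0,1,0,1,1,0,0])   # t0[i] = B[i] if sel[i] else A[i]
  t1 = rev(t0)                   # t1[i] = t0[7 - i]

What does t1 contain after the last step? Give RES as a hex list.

RES = [0x6f, 0x9b, 0xa9, 0xfa, 0x03, 0x7f, 0x0d, 0xcf]

→ t0 |cf|0d|7f|03|fa|a9|9b|6f|
→ t1 |6f|9b|a9|fa|03|7f|0d|cf|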